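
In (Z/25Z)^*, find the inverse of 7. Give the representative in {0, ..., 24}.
7^(−1) ≡ 18 (mod 25)

Apply the extended Euclidean algorithm to (25, 7), tracking rows (r, s, t) with s·25 + t·7 = r. Each division r_prev = q·r_cur + r_new produces the new row as (previous row) − q·(current row):
  row A: (25, 1, 0)   [1·25 + 0·7 = 25]
  row B: (7, 0, 1)   [0·25 + 1·7 = 7]
  25 = 3·7 + 4   → row C = row A − 3·row B = (4, 1, −3)   [check: 1·25 − 3·7 = 4]
  7 = 1·4 + 3   → row D = row B − 1·row C = (3, −1, 4)   [check: −1·25 + 4·7 = 3]
  4 = 1·3 + 1   → row E = row C − 1·row D = (1, 2, −7)   [check: 2·25 − 7·7 = 1]
  3 = 3·1 + 0   → remainder 0, stop. gcd = 1 (last nonzero row E).
The gcd is 1, so 7 is invertible mod 25. The last nonzero row gives 2·25 − 7·7 = 1, so t = −7. So 7^(−1) ≡ −7 ≡ 18 (mod 25). Verify: 7 · 18 = 126 ≡ 1 (mod 25). ✓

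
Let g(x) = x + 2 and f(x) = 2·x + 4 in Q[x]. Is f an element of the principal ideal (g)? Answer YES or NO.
In Q[x] the ideal (g) consists of all multiples of g, so f ∈ (g) iff g | f, i.e. iff the remainder of f on division by g is 0. Divide f by g (g is monic, so eliminate the leading term of the running remainder at each step):
  leading term 2·x: subtract (2)·g(x) = 2·x + 4, leaving 0
The remainder is 0, so f(x) = g(x) · h(x) with h(x) = 2. Hence g | f, i.e. f ∈ (g).

Final answer: YES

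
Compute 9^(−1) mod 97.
9^(−1) ≡ 54 (mod 97)

Apply the extended Euclidean algorithm to (97, 9), tracking rows (r, s, t) with s·97 + t·9 = r. Each division r_prev = q·r_cur + r_new produces the new row as (previous row) − q·(current row):
  row A: (97, 1, 0)   [1·97 + 0·9 = 97]
  row B: (9, 0, 1)   [0·97 + 1·9 = 9]
  97 = 10·9 + 7   → row C = row A − 10·row B = (7, 1, −10)   [check: 1·97 − 10·9 = 7]
  9 = 1·7 + 2   → row D = row B − 1·row C = (2, −1, 11)   [check: −1·97 + 11·9 = 2]
  7 = 3·2 + 1   → row E = row C − 3·row D = (1, 4, −43)   [check: 4·97 − 43·9 = 1]
  2 = 2·1 + 0   → remainder 0, stop. gcd = 1 (last nonzero row E).
The gcd is 1, so 9 is invertible mod 97. The last nonzero row gives 4·97 − 43·9 = 1, so t = −43. So 9^(−1) ≡ −43 ≡ 54 (mod 97). Verify: 9 · 54 = 486 ≡ 1 (mod 97). ✓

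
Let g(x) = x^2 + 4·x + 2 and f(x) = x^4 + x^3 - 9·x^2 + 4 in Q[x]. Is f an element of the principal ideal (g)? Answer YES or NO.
In Q[x] the ideal (g) consists of all multiples of g, so f ∈ (g) iff g | f, i.e. iff the remainder of f on division by g is 0. Divide f by g (g is monic, so eliminate the leading term of the running remainder at each step):
  leading term x^4: subtract (x^2)·g(x) = x^4 + 4·x^3 + 2·x^2, leaving -3·x^3 - 11·x^2 + 4
  leading term -3·x^3: subtract (-3·x)·g(x) = -3·x^3 - 12·x^2 - 6·x, leaving x^2 + 6·x + 4
  leading term x^2: subtract (1)·g(x) = x^2 + 4·x + 2, leaving 2·x + 2
The remainder r(x) = 2·x + 2 ≠ 0 (and deg r < deg g), so g ∤ f, i.e. f ∉ (g).

Final answer: NO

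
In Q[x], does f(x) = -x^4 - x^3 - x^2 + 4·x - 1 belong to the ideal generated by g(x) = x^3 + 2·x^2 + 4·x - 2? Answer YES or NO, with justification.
NO

In Q[x] the ideal (g) consists of all multiples of g, so f ∈ (g) iff g | f, i.e. iff the remainder of f on division by g is 0. Divide f by g (g is monic, so eliminate the leading term of the running remainder at each step):
  leading term -x^4: subtract (-x)·g(x) = -x^4 - 2·x^3 - 4·x^2 + 2·x, leaving x^3 + 3·x^2 + 2·x - 1
  leading term x^3: subtract (1)·g(x) = x^3 + 2·x^2 + 4·x - 2, leaving x^2 - 2·x + 1
The remainder r(x) = x^2 - 2·x + 1 ≠ 0 (and deg r < deg g), so g ∤ f, i.e. f ∉ (g).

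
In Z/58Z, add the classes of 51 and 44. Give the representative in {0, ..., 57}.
Both summands are already reduced mod 58. 51 + 44 = 95; 95 = 1·58 + 37, so (51 + 44) mod 58 = 37.

Final answer: 37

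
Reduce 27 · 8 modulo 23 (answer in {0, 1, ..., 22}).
9

Reduce the factors first: 27 ≡ 4 (mod 23), so 27 · 8 ≡ 4 · 8 (mod 23). 4 · 8 = 32. Dividing by 23: 32 = 1·23 + 9. So (27 · 8) mod 23 = 9.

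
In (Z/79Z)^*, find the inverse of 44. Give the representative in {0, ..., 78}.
Apply the extended Euclidean algorithm to (79, 44), tracking rows (r, s, t) with s·79 + t·44 = r. Each division r_prev = q·r_cur + r_new produces the new row as (previous row) − q·(current row):
  row A: (79, 1, 0)   [1·79 + 0·44 = 79]
  row B: (44, 0, 1)   [0·79 + 1·44 = 44]
  79 = 1·44 + 35   → row C = row A − 1·row B = (35, 1, −1)   [check: 1·79 − 1·44 = 35]
  44 = 1·35 + 9   → row D = row B − 1·row C = (9, −1, 2)   [check: −1·79 + 2·44 = 9]
  35 = 3·9 + 8   → row E = row C − 3·row D = (8, 4, −7)   [check: 4·79 − 7·44 = 8]
  9 = 1·8 + 1   → row F = row D − 1·row E = (1, −5, 9)   [check: −5·79 + 9·44 = 1]
  8 = 8·1 + 0   → remainder 0, stop. gcd = 1 (last nonzero row F).
The gcd is 1, so 44 is invertible mod 79. The last nonzero row gives −5·79 + 9·44 = 1, so t = 9. So 44^(−1) ≡ 9 (mod 79). Verify: 44 · 9 = 396 ≡ 1 (mod 79). ✓

Final answer: 44^(−1) ≡ 9 (mod 79)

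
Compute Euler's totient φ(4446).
φ is multiplicative, with φ(p^e) = p^e − p^(e−1). Factorise 4446 = 2 · 3^2 · 13 · 19. Then
  φ(4446) = (2 − 1) · (3^2 − 3^1) · (13 − 1) · (19 − 1) = 1 · 6 · 12 · 18 = 1296.

Final answer: φ(4446) = 1296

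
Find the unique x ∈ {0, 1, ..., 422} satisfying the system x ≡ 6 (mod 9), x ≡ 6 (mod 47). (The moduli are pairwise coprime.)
x ≡ 6 (mod 423); the representative in [0, 423) is 6

The moduli 9, 47 are pairwise coprime, so by the CRT there is a unique solution mod 9·47 = 423.
Solve by successive substitution. Start with x ≡ 6 (mod 9).
  Combine with x ≡ 6 (mod 47): write x = 6 + 9·t and require 6 + 9·t ≡ 6 (mod 47), i.e. 9·t ≡ 6 − 6 ≡ 0 (mod 47). Since 9^(−1) ≡ 21 (mod 47), t ≡ 21·0 ≡ 0 (mod 47). So x ≡ 6 + 9·0 = 6 (mod 423).
Unique solution in [0, 423): x = 6.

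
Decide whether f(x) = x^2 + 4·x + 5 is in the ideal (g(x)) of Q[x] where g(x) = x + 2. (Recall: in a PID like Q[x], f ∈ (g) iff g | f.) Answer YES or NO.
In Q[x] the ideal (g) consists of all multiples of g, so f ∈ (g) iff g | f, i.e. iff the remainder of f on division by g is 0. Divide f by g (g is monic, so eliminate the leading term of the running remainder at each step):
  leading term x^2: subtract (x)·g(x) = x^2 + 2·x, leaving 2·x + 5
  leading term 2·x: subtract (2)·g(x) = 2·x + 4, leaving 1
The remainder r(x) = 1 ≠ 0 (and deg r < deg g), so g ∤ f, i.e. f ∉ (g).

Final answer: NO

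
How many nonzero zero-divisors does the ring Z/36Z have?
Z/36Z has 23 nonzero zero-divisors

In Z/36Z each nonzero element is either a unit (gcd with 36 is 1) or a zero-divisor (gcd > 1). The number of units is φ(36): factorise 36 = 2^2 · 3^2, so φ(36) = (2^2 − 2^1) · (3^2 − 3^1) = 2 · 6 = 12. The nonzero elements number 36 − 1 = 35. Hence the nonzero zero-divisors number 35 − 12 = 23.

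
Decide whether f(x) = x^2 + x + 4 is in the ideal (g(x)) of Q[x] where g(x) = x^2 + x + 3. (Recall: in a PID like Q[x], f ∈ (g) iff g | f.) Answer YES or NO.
NO

In Q[x] the ideal (g) consists of all multiples of g, so f ∈ (g) iff g | f, i.e. iff the remainder of f on division by g is 0. Divide f by g (g is monic, so eliminate the leading term of the running remainder at each step):
  leading term x^2: subtract (1)·g(x) = x^2 + x + 3, leaving 1
The remainder r(x) = 1 ≠ 0 (and deg r < deg g), so g ∤ f, i.e. f ∉ (g).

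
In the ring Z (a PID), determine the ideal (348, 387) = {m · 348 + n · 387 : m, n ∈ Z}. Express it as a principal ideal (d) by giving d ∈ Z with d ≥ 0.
In the PID Z, (a, b) is generated by gcd(a, b). Compute gcd(387, 348) with the extended Euclidean algorithm, tracking rows (r, s, t) with s·387 + t·348 = r:
  row A: (387, 1, 0)   [1·387 + 0·348 = 387]
  row B: (348, 0, 1)   [0·387 + 1·348 = 348]
  387 = 1·348 + 39   → row C = row A − 1·row B = (39, 1, −1)   [check: 1·387 − 1·348 = 39]
  348 = 8·39 + 36   → row D = row B − 8·row C = (36, −8, 9)   [check: −8·387 + 9·348 = 36]
  39 = 1·36 + 3   → row E = row C − 1·row D = (3, 9, −10)   [check: 9·387 − 10·348 = 3]
  36 = 12·3 + 0   → remainder 0, stop. gcd = 3 (last nonzero row E).
So gcd(348, 387) = 3, with Bézout identity 9·387 − 10·348 = 3. Containment (⊇): the Bézout identity exhibits 3 as an element of (348, 387), giving (3) ⊆ (348, 387). Containment (⊆): since 3 | 348 and 3 | 387 (348 = 3·116, 387 = 3·129), every Z-linear combination of 348 and 387 is divisible by 3, so (348, 387) ⊆ (3). Therefore (348, 387) = (3), d = 3.

Final answer: (348, 387) = (3); d = 3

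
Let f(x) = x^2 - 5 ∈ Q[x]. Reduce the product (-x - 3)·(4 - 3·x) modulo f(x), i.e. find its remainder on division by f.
a · b ≡ 5·x + 3 (mod f(x))

First multiply in Q[x] without reducing: a · b = 3·x^2 + 5·x - 12. Now divide by f(x) = x^2 - 5, eliminating the leading term at each step:
  leading term 3·x^2: subtract (3)·f(x) = 3·x^2 - 15, leaving 5·x + 3
The degree is now < 2, so this is the remainder. Hence a · b ≡ 5·x + 3 in Q[x]/(f).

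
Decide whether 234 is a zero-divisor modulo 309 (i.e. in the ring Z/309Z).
gcd(234, 309) = 3 > 1, so 234 is not a unit in Z/309Z. In Z/nZ every nonzero non-unit is a zero-divisor: explicitly, take b = 309/gcd = 103 ≠ 0 (mod 309); then 234·103 = 24102 = 78·309, i.e. 234·103 ≡ 0 (mod 309). So 234 is a zero-divisor.

Final answer: YES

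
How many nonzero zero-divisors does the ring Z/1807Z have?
In Z/1807Z each nonzero element is either a unit (gcd with 1807 is 1) or a zero-divisor (gcd > 1). The number of units is φ(1807): factorise 1807 = 13 · 139, so φ(1807) = (13 − 1) · (139 − 1) = 12 · 138 = 1656. The nonzero elements number 1807 − 1 = 1806. Hence the nonzero zero-divisors number 1806 − 1656 = 150.

Final answer: Z/1807Z has 150 nonzero zero-divisors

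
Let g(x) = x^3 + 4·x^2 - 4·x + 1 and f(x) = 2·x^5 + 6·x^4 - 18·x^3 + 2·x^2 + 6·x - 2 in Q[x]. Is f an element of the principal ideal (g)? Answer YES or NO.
YES

In Q[x] the ideal (g) consists of all multiples of g, so f ∈ (g) iff g | f, i.e. iff the remainder of f on division by g is 0. Divide f by g (g is monic, so eliminate the leading term of the running remainder at each step):
  leading term 2·x^5: subtract (2·x^2)·g(x) = 2·x^5 + 8·x^4 - 8·x^3 + 2·x^2, leaving -2·x^4 - 10·x^3 + 6·x - 2
  leading term -2·x^4: subtract (-2·x)·g(x) = -2·x^4 - 8·x^3 + 8·x^2 - 2·x, leaving -2·x^3 - 8·x^2 + 8·x - 2
  leading term -2·x^3: subtract (-2)·g(x) = -2·x^3 - 8·x^2 + 8·x - 2, leaving 0
The remainder is 0, so f(x) = g(x) · h(x) with h(x) = 2·x^2 - 2·x - 2. Hence g | f, i.e. f ∈ (g).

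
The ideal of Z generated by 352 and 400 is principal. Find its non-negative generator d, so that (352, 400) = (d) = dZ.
(352, 400) = (16); d = 16

In the PID Z, (a, b) is generated by gcd(a, b). Compute gcd(400, 352) with the extended Euclidean algorithm, tracking rows (r, s, t) with s·400 + t·352 = r:
  row A: (400, 1, 0)   [1·400 + 0·352 = 400]
  row B: (352, 0, 1)   [0·400 + 1·352 = 352]
  400 = 1·352 + 48   → row C = row A − 1·row B = (48, 1, −1)   [check: 1·400 − 1·352 = 48]
  352 = 7·48 + 16   → row D = row B − 7·row C = (16, −7, 8)   [check: −7·400 + 8·352 = 16]
  48 = 3·16 + 0   → remainder 0, stop. gcd = 16 (last nonzero row D).
So gcd(352, 400) = 16, with Bézout identity −7·400 + 8·352 = 16. Containment (⊇): the Bézout identity exhibits 16 as an element of (352, 400), giving (16) ⊆ (352, 400). Containment (⊆): since 16 | 352 and 16 | 400 (352 = 16·22, 400 = 16·25), every Z-linear combination of 352 and 400 is divisible by 16, so (352, 400) ⊆ (16). Therefore (352, 400) = (16), d = 16.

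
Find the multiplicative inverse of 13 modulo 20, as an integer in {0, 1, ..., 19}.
Apply the extended Euclidean algorithm to (20, 13), tracking rows (r, s, t) with s·20 + t·13 = r. Each division r_prev = q·r_cur + r_new produces the new row as (previous row) − q·(current row):
  row A: (20, 1, 0)   [1·20 + 0·13 = 20]
  row B: (13, 0, 1)   [0·20 + 1·13 = 13]
  20 = 1·13 + 7   → row C = row A − 1·row B = (7, 1, −1)   [check: 1·20 − 1·13 = 7]
  13 = 1·7 + 6   → row D = row B − 1·row C = (6, −1, 2)   [check: −1·20 + 2·13 = 6]
  7 = 1·6 + 1   → row E = row C − 1·row D = (1, 2, −3)   [check: 2·20 − 3·13 = 1]
  6 = 6·1 + 0   → remainder 0, stop. gcd = 1 (last nonzero row E).
The gcd is 1, so 13 is invertible mod 20. The last nonzero row gives 2·20 − 3·13 = 1, so t = −3. So 13^(−1) ≡ −3 ≡ 17 (mod 20). Verify: 13 · 17 = 221 ≡ 1 (mod 20). ✓

Final answer: 13^(−1) ≡ 17 (mod 20)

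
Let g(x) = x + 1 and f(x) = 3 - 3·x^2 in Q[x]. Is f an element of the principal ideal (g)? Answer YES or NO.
In Q[x] the ideal (g) consists of all multiples of g, so f ∈ (g) iff g | f, i.e. iff the remainder of f on division by g is 0. Divide f by g (g is monic, so eliminate the leading term of the running remainder at each step):
  leading term -3·x^2: subtract (-3·x)·g(x) = -3·x^2 - 3·x, leaving 3·x + 3
  leading term 3·x: subtract (3)·g(x) = 3·x + 3, leaving 0
The remainder is 0, so f(x) = g(x) · h(x) with h(x) = 3 - 3·x. Hence g | f, i.e. f ∈ (g).

Final answer: YES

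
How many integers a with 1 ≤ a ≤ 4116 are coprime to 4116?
The number of a ∈ {1, ..., 4116} with gcd(a, 4116) = 1 is by definition Euler's totient φ(4116). φ is multiplicative, with φ(p^e) = p^e − p^(e−1). Factorise 4116 = 2^2 · 3 · 7^3. Then
  φ(4116) = (2^2 − 2^1) · (3 − 1) · (7^3 − 7^2) = 2 · 2 · 294 = 1176.
So there are 1176 such integers.

Final answer: 1176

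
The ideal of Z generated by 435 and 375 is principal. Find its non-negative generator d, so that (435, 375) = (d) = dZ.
(435, 375) = (15); d = 15

In the PID Z, (a, b) is generated by gcd(a, b). Compute gcd(435, 375) with the extended Euclidean algorithm, tracking rows (r, s, t) with s·435 + t·375 = r:
  row A: (435, 1, 0)   [1·435 + 0·375 = 435]
  row B: (375, 0, 1)   [0·435 + 1·375 = 375]
  435 = 1·375 + 60   → row C = row A − 1·row B = (60, 1, −1)   [check: 1·435 − 1·375 = 60]
  375 = 6·60 + 15   → row D = row B − 6·row C = (15, −6, 7)   [check: −6·435 + 7·375 = 15]
  60 = 4·15 + 0   → remainder 0, stop. gcd = 15 (last nonzero row D).
So gcd(435, 375) = 15, with Bézout identity −6·435 + 7·375 = 15. Containment (⊇): the Bézout identity exhibits 15 as an element of (435, 375), giving (15) ⊆ (435, 375). Containment (⊆): since 15 | 435 and 15 | 375 (435 = 15·29, 375 = 15·25), every Z-linear combination of 435 and 375 is divisible by 15, so (435, 375) ⊆ (15). Therefore (435, 375) = (15), d = 15.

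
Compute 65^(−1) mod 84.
Apply the extended Euclidean algorithm to (84, 65), tracking rows (r, s, t) with s·84 + t·65 = r. Each division r_prev = q·r_cur + r_new produces the new row as (previous row) − q·(current row):
  row A: (84, 1, 0)   [1·84 + 0·65 = 84]
  row B: (65, 0, 1)   [0·84 + 1·65 = 65]
  84 = 1·65 + 19   → row C = row A − 1·row B = (19, 1, −1)   [check: 1·84 − 1·65 = 19]
  65 = 3·19 + 8   → row D = row B − 3·row C = (8, −3, 4)   [check: −3·84 + 4·65 = 8]
  19 = 2·8 + 3   → row E = row C − 2·row D = (3, 7, −9)   [check: 7·84 − 9·65 = 3]
  8 = 2·3 + 2   → row F = row D − 2·row E = (2, −17, 22)   [check: −17·84 + 22·65 = 2]
  3 = 1·2 + 1   → row G = row E − 1·row F = (1, 24, −31)   [check: 24·84 − 31·65 = 1]
  2 = 2·1 + 0   → remainder 0, stop. gcd = 1 (last nonzero row G).
The gcd is 1, so 65 is invertible mod 84. The last nonzero row gives 24·84 − 31·65 = 1, so t = −31. So 65^(−1) ≡ −31 ≡ 53 (mod 84). Verify: 65 · 53 = 3445 ≡ 1 (mod 84). ✓

Final answer: 65^(−1) ≡ 53 (mod 84)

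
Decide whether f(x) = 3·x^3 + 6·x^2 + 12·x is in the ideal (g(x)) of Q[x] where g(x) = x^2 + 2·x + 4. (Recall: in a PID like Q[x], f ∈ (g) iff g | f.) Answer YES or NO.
In Q[x] the ideal (g) consists of all multiples of g, so f ∈ (g) iff g | f, i.e. iff the remainder of f on division by g is 0. Divide f by g (g is monic, so eliminate the leading term of the running remainder at each step):
  leading term 3·x^3: subtract (3·x)·g(x) = 3·x^3 + 6·x^2 + 12·x, leaving 0
The remainder is 0, so f(x) = g(x) · h(x) with h(x) = 3·x. Hence g | f, i.e. f ∈ (g).

Final answer: YES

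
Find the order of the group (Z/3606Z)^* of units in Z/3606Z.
(Z/3606Z)^* consists of the classes a with gcd(a, 3606) = 1, so its order is φ(3606). φ is multiplicative, with φ(p^e) = p^e − p^(e−1). Factorise 3606 = 2 · 3 · 601. Then
  φ(3606) = (2 − 1) · (3 − 1) · (601 − 1) = 1 · 2 · 600 = 1200.
Thus |(Z/3606Z)^*| = 1200.

Final answer: |(Z/3606Z)^*| = 1200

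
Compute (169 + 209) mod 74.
8

Reduce the summands first: 169 ≡ 21, 209 ≡ 61 (mod 74), so 169 + 209 ≡ 21 + 61 (mod 74). 21 + 61 = 82; 82 = 1·74 + 8, so (169 + 209) mod 74 = 8.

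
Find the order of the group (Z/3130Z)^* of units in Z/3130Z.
|(Z/3130Z)^*| = 1248

(Z/3130Z)^* consists of the classes a with gcd(a, 3130) = 1, so its order is φ(3130). φ is multiplicative, with φ(p^e) = p^e − p^(e−1). Factorise 3130 = 2 · 5 · 313. Then
  φ(3130) = (2 − 1) · (5 − 1) · (313 − 1) = 1 · 4 · 312 = 1248.
Thus |(Z/3130Z)^*| = 1248.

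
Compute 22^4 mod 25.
6

Use repeated squaring. Binary(4) = 100. Walk through the bits of the exponent 4 left-to-right: at each bit after the leading one, square the running value, then multiply by 22 if the bit is 1 (always reducing mod 25):
  bit 1 = 1 (leading): start with 22.
  bit 2 = 0: square 22^2 = 484 ≡ 9 (mod 25).
  bit 3 = 0: square 9^2 = 81 ≡ 6 (mod 25).
Final value: 22^4 ≡ 6 (mod 25).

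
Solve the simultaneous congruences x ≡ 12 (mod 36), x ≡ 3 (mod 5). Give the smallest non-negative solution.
The moduli 36, 5 are pairwise coprime, so by the CRT there is a unique solution mod 36·5 = 180.
Solve by successive substitution. Start with x ≡ 12 (mod 36).
  Combine with x ≡ 3 (mod 5): write x = 12 + 36·t and require 12 + 36·t ≡ 3 (mod 5), i.e. 36·t ≡ 3 − 12 ≡ 1 (mod 5). Since 36^(−1) ≡ 1 (mod 5) (36 ≡ 1 (mod 5)), t ≡ 1·1 ≡ 1 (mod 5). So x ≡ 12 + 36·1 = 48 (mod 180).
Unique solution in [0, 180): x = 48.

Final answer: x ≡ 48 (mod 180); the representative in [0, 180) is 48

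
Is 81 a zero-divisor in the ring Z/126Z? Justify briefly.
gcd(81, 126) = 9 > 1, so 81 is not a unit in Z/126Z. In Z/nZ every nonzero non-unit is a zero-divisor: explicitly, take b = 126/gcd = 14 ≠ 0 (mod 126); then 81·14 = 1134 = 9·126, i.e. 81·14 ≡ 0 (mod 126). So 81 is a zero-divisor.

Final answer: YES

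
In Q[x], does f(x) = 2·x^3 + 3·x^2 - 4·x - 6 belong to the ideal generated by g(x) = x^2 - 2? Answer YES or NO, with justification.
YES

In Q[x] the ideal (g) consists of all multiples of g, so f ∈ (g) iff g | f, i.e. iff the remainder of f on division by g is 0. Divide f by g (g is monic, so eliminate the leading term of the running remainder at each step):
  leading term 2·x^3: subtract (2·x)·g(x) = 2·x^3 - 4·x, leaving 3·x^2 - 6
  leading term 3·x^2: subtract (3)·g(x) = 3·x^2 - 6, leaving 0
The remainder is 0, so f(x) = g(x) · h(x) with h(x) = 2·x + 3. Hence g | f, i.e. f ∈ (g).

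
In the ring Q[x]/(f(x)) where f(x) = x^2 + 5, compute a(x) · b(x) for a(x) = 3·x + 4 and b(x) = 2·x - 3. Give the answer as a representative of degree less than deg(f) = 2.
a · b ≡ -x - 42 (mod f(x))

First multiply in Q[x] without reducing: a · b = 6·x^2 - x - 12. Now divide by f(x) = x^2 + 5, eliminating the leading term at each step:
  leading term 6·x^2: subtract (6)·f(x) = 6·x^2 + 30, leaving -x - 42
The degree is now < 2, so this is the remainder. Hence a · b ≡ -x - 42 in Q[x]/(f).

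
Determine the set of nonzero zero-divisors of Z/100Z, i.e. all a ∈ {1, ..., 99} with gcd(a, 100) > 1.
nonzero zero-divisors of Z/100Z = {2, 4, 5, 6, 8, 10, 12, 14, 15, 16, 18, 20, 22, 24, 25, 26, 28, 30, 32, 34, 35, 36, 38, 40, 42, 44, 45, 46, 48, 50, 52, 54, 55, 56, 58, 60, 62, 64, 65, 66, 68, 70, 72, 74, 75, 76, 78, 80, 82, 84, 85, 86, 88, 90, 92, 94, 95, 96, 98}

An element a ∈ Z/100Z (with a ≠ 0) is a zero-divisor iff gcd(a, 100) > 1 (because a is a unit precisely when gcd(a, n) = 1, and in Z/nZ every nonzero, non-unit element is a zero-divisor). Scan a = 1, ..., 99 and keep those with gcd(a, 100) > 1:
  gcd(2, 100) = 2, gcd(4, 100) = 4, gcd(5, 100) = 5, gcd(6, 100) = 2, gcd(8, 100) = 4, gcd(10, 100) = 10, gcd(12, 100) = 4, gcd(14, 100) = 2, gcd(15, 100) = 5, gcd(16, 100) = 4, gcd(18, 100) = 2, gcd(20, 100) = 20, gcd(22, 100) = 2, gcd(24, 100) = 4, gcd(25, 100) = 25, gcd(26, 100) = 2, gcd(28, 100) = 4, gcd(30, 100) = 10, gcd(32, 100) = 4, gcd(34, 100) = 2, gcd(35, 100) = 5, gcd(36, 100) = 4, gcd(38, 100) = 2, gcd(40, 100) = 20, gcd(42, 100) = 2, gcd(44, 100) = 4, gcd(45, 100) = 5, gcd(46, 100) = 2, gcd(48, 100) = 4, gcd(50, 100) = 50, gcd(52, 100) = 4, gcd(54, 100) = 2, gcd(55, 100) = 5, gcd(56, 100) = 4, gcd(58, 100) = 2, gcd(60, 100) = 20, gcd(62, 100) = 2, gcd(64, 100) = 4, gcd(65, 100) = 5, gcd(66, 100) = 2, gcd(68, 100) = 4, gcd(70, 100) = 10, gcd(72, 100) = 4, gcd(74, 100) = 2, gcd(75, 100) = 25, gcd(76, 100) = 4, gcd(78, 100) = 2, gcd(80, 100) = 20, gcd(82, 100) = 2, gcd(84, 100) = 4, gcd(85, 100) = 5, gcd(86, 100) = 2, gcd(88, 100) = 4, gcd(90, 100) = 10, gcd(92, 100) = 4, gcd(94, 100) = 2, gcd(95, 100) = 5, gcd(96, 100) = 4, gcd(98, 100) = 2.
All other a ∈ {1, ..., 99} have gcd(a, 100) = 1 and are units. So the nonzero zero-divisors are exactly the 59 values of a appearing in this scan.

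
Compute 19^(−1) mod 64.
Apply the extended Euclidean algorithm to (64, 19), tracking rows (r, s, t) with s·64 + t·19 = r. Each division r_prev = q·r_cur + r_new produces the new row as (previous row) − q·(current row):
  row A: (64, 1, 0)   [1·64 + 0·19 = 64]
  row B: (19, 0, 1)   [0·64 + 1·19 = 19]
  64 = 3·19 + 7   → row C = row A − 3·row B = (7, 1, −3)   [check: 1·64 − 3·19 = 7]
  19 = 2·7 + 5   → row D = row B − 2·row C = (5, −2, 7)   [check: −2·64 + 7·19 = 5]
  7 = 1·5 + 2   → row E = row C − 1·row D = (2, 3, −10)   [check: 3·64 − 10·19 = 2]
  5 = 2·2 + 1   → row F = row D − 2·row E = (1, −8, 27)   [check: −8·64 + 27·19 = 1]
  2 = 2·1 + 0   → remainder 0, stop. gcd = 1 (last nonzero row F).
The gcd is 1, so 19 is invertible mod 64. The last nonzero row gives −8·64 + 27·19 = 1, so t = 27. So 19^(−1) ≡ 27 (mod 64). Verify: 19 · 27 = 513 ≡ 1 (mod 64). ✓

Final answer: 19^(−1) ≡ 27 (mod 64)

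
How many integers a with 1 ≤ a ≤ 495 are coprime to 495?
The number of a ∈ {1, ..., 495} with gcd(a, 495) = 1 is by definition Euler's totient φ(495). φ is multiplicative, with φ(p^e) = p^e − p^(e−1). Factorise 495 = 3^2 · 5 · 11. Then
  φ(495) = (3^2 − 3^1) · (5 − 1) · (11 − 1) = 6 · 4 · 10 = 240.
So there are 240 such integers.

Final answer: 240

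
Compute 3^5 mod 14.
Use repeated squaring. Binary(5) = 101. Walk through the bits of the exponent 5 left-to-right: at each bit after the leading one, square the running value, then multiply by 3 if the bit is 1 (always reducing mod 14):
  bit 1 = 1 (leading): start with 3.
  bit 2 = 0: square 3^2 = 9 (mod 14).
  bit 3 = 1: square 9^2 = 81 ≡ 11; bit is 1, so multiply 11·3 = 33 ≡ 5 (mod 14).
Final value: 3^5 ≡ 5 (mod 14).

Final answer: 5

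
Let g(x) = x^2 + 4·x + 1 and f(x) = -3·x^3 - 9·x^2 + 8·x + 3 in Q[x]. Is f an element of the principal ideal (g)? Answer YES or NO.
In Q[x] the ideal (g) consists of all multiples of g, so f ∈ (g) iff g | f, i.e. iff the remainder of f on division by g is 0. Divide f by g (g is monic, so eliminate the leading term of the running remainder at each step):
  leading term -3·x^3: subtract (-3·x)·g(x) = -3·x^3 - 12·x^2 - 3·x, leaving 3·x^2 + 11·x + 3
  leading term 3·x^2: subtract (3)·g(x) = 3·x^2 + 12·x + 3, leaving -x
The remainder r(x) = -x ≠ 0 (and deg r < deg g), so g ∤ f, i.e. f ∉ (g).

Final answer: NO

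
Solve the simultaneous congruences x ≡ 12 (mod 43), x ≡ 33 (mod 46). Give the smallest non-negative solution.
x ≡ 1689 (mod 1978); the representative in [0, 1978) is 1689

The moduli 43, 46 are pairwise coprime, so by the CRT there is a unique solution mod 43·46 = 1978.
Solve by successive substitution. Start with x ≡ 12 (mod 43).
  Combine with x ≡ 33 (mod 46): write x = 12 + 43·t and require 12 + 43·t ≡ 33 (mod 46), i.e. 43·t ≡ 33 − 12 ≡ 21 (mod 46). Since 43^(−1) ≡ 15 (mod 46), t ≡ 15·21 ≡ 39 (mod 46). So x ≡ 12 + 43·39 = 1689 (mod 1978).
Unique solution in [0, 1978): x = 1689.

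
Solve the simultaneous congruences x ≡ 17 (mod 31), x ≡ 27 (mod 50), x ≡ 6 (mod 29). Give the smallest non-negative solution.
x ≡ 17377 (mod 44950); the representative in [0, 44950) is 17377

The moduli 31, 50, 29 are pairwise coprime, so by the CRT there is a unique solution mod 31·50·29 = 44950.
Solve by successive substitution. Start with x ≡ 17 (mod 31).
  Combine with x ≡ 27 (mod 50): write x = 17 + 31·t and require 17 + 31·t ≡ 27 (mod 50), i.e. 31·t ≡ 27 − 17 ≡ 10 (mod 50). Since 31^(−1) ≡ 21 (mod 50), t ≡ 21·10 ≡ 10 (mod 50). So x ≡ 17 + 31·10 = 327 (mod 1550).
  Combine with x ≡ 6 (mod 29): write x = 327 + 1550·t and require 327 + 1550·t ≡ 6 (mod 29), i.e. 1550·t ≡ 6 − 327 ≡ 27 (mod 29). Since 1550^(−1) ≡ 9 (mod 29) (1550 ≡ 13 (mod 29)), t ≡ 9·27 ≡ 11 (mod 29). So x ≡ 327 + 1550·11 = 17377 (mod 44950).
Unique solution in [0, 44950): x = 17377.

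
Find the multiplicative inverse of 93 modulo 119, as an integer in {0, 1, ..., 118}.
Apply the extended Euclidean algorithm to (119, 93), tracking rows (r, s, t) with s·119 + t·93 = r. Each division r_prev = q·r_cur + r_new produces the new row as (previous row) − q·(current row):
  row A: (119, 1, 0)   [1·119 + 0·93 = 119]
  row B: (93, 0, 1)   [0·119 + 1·93 = 93]
  119 = 1·93 + 26   → row C = row A − 1·row B = (26, 1, −1)   [check: 1·119 − 1·93 = 26]
  93 = 3·26 + 15   → row D = row B − 3·row C = (15, −3, 4)   [check: −3·119 + 4·93 = 15]
  26 = 1·15 + 11   → row E = row C − 1·row D = (11, 4, −5)   [check: 4·119 − 5·93 = 11]
  15 = 1·11 + 4   → row F = row D − 1·row E = (4, −7, 9)   [check: −7·119 + 9·93 = 4]
  11 = 2·4 + 3   → row G = row E − 2·row F = (3, 18, −23)   [check: 18·119 − 23·93 = 3]
  4 = 1·3 + 1   → row H = row F − 1·row G = (1, −25, 32)   [check: −25·119 + 32·93 = 1]
  3 = 3·1 + 0   → remainder 0, stop. gcd = 1 (last nonzero row H).
The gcd is 1, so 93 is invertible mod 119. The last nonzero row gives −25·119 + 32·93 = 1, so t = 32. So 93^(−1) ≡ 32 (mod 119). Verify: 93 · 32 = 2976 ≡ 1 (mod 119). ✓

Final answer: 93^(−1) ≡ 32 (mod 119)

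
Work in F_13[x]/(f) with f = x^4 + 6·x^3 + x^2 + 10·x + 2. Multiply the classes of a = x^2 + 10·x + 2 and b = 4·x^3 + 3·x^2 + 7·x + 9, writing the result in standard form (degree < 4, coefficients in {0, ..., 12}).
a · b ≡ 5·x^3 + 10·x + 6 (mod f(x))

Multiply as integer polynomials: a · b = 4·x^5 + 43·x^4 + 45·x^3 + 85·x^2 + 104·x + 18. Reducing coefficients mod 13: a · b ≡ 4·x^5 + 4·x^4 + 6·x^3 + 7·x^2 + 5. Now divide by f(x) = x^4 + 6·x^3 + x^2 + 10·x + 2 in F_13[x], eliminating the leading term at each step:
  leading term 4·x^5: subtract (4·x)·f(x) = 4·x^5 + 11·x^4 + 4·x^3 + x^2 + 8·x, leaving 6·x^4 + 2·x^3 + 6·x^2 + 5·x + 5 (coefficients mod 13)
  leading term 6·x^4: subtract (6)·f(x) = 6·x^4 + 10·x^3 + 6·x^2 + 8·x + 12, leaving 5·x^3 + 10·x + 6 (coefficients mod 13)
The degree is now < 4, so this is the remainder. Hence a · b ≡ 5·x^3 + 10·x + 6 in F_13[x]/(f).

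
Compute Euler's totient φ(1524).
φ is multiplicative, with φ(p^e) = p^e − p^(e−1). Factorise 1524 = 2^2 · 3 · 127. Then
  φ(1524) = (2^2 − 2^1) · (3 − 1) · (127 − 1) = 2 · 2 · 126 = 504.

Final answer: φ(1524) = 504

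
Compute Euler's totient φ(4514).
φ is multiplicative, with φ(p^e) = p^e − p^(e−1). Factorise 4514 = 2 · 37 · 61. Then
  φ(4514) = (2 − 1) · (37 − 1) · (61 − 1) = 1 · 36 · 60 = 2160.

Final answer: φ(4514) = 2160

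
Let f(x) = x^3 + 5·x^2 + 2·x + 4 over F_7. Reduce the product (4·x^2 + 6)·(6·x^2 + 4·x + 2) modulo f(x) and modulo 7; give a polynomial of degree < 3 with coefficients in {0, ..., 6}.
a · b ≡ 5·x^2 + 3·x + 1 (mod f(x))

Multiply as integer polynomials: a · b = 24·x^4 + 16·x^3 + 44·x^2 + 24·x + 12. Reducing coefficients mod 7: a · b ≡ 3·x^4 + 2·x^3 + 2·x^2 + 3·x + 5. Now divide by f(x) = x^3 + 5·x^2 + 2·x + 4 in F_7[x], eliminating the leading term at each step:
  leading term 3·x^4: subtract (3·x)·f(x) = 3·x^4 + x^3 + 6·x^2 + 5·x, leaving x^3 + 3·x^2 + 5·x + 5 (coefficients mod 7)
  leading term x^3: subtract (1)·f(x) = x^3 + 5·x^2 + 2·x + 4, leaving 5·x^2 + 3·x + 1 (coefficients mod 7)
The degree is now < 3, so this is the remainder. Hence a · b ≡ 5·x^2 + 3·x + 1 in F_7[x]/(f).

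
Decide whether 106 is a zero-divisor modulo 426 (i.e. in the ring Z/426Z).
YES

gcd(106, 426) = 2 > 1, so 106 is not a unit in Z/426Z. In Z/nZ every nonzero non-unit is a zero-divisor: explicitly, take b = 426/gcd = 213 ≠ 0 (mod 426); then 106·213 = 22578 = 53·426, i.e. 106·213 ≡ 0 (mod 426). So 106 is a zero-divisor.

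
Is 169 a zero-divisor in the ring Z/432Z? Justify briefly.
NO

gcd(169, 432) = 1, so 169 is a unit in Z/432Z (it has a multiplicative inverse). A unit cannot be a zero-divisor: if 169·b ≡ 0 then multiplying both sides by 169^(−1) gives b ≡ 0. So 169 is not a zero-divisor.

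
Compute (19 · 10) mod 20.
10

Both factors are already reduced mod 20. 19 · 10 = 190. Dividing by 20: 190 = 9·20 + 10. So (19 · 10) mod 20 = 10.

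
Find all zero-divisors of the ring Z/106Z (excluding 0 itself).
nonzero zero-divisors of Z/106Z = {2, 4, 6, 8, 10, 12, 14, 16, 18, 20, 22, 24, 26, 28, 30, 32, 34, 36, 38, 40, 42, 44, 46, 48, 50, 52, 53, 54, 56, 58, 60, 62, 64, 66, 68, 70, 72, 74, 76, 78, 80, 82, 84, 86, 88, 90, 92, 94, 96, 98, 100, 102, 104}

An element a ∈ Z/106Z (with a ≠ 0) is a zero-divisor iff gcd(a, 106) > 1 (because a is a unit precisely when gcd(a, n) = 1, and in Z/nZ every nonzero, non-unit element is a zero-divisor). Scan a = 1, ..., 105 and keep those with gcd(a, 106) > 1:
  gcd(2, 106) = 2, gcd(4, 106) = 2, gcd(6, 106) = 2, gcd(8, 106) = 2, gcd(10, 106) = 2, gcd(12, 106) = 2, gcd(14, 106) = 2, gcd(16, 106) = 2, gcd(18, 106) = 2, gcd(20, 106) = 2, gcd(22, 106) = 2, gcd(24, 106) = 2, gcd(26, 106) = 2, gcd(28, 106) = 2, gcd(30, 106) = 2, gcd(32, 106) = 2, gcd(34, 106) = 2, gcd(36, 106) = 2, gcd(38, 106) = 2, gcd(40, 106) = 2, gcd(42, 106) = 2, gcd(44, 106) = 2, gcd(46, 106) = 2, gcd(48, 106) = 2, gcd(50, 106) = 2, gcd(52, 106) = 2, gcd(53, 106) = 53, gcd(54, 106) = 2, gcd(56, 106) = 2, gcd(58, 106) = 2, gcd(60, 106) = 2, gcd(62, 106) = 2, gcd(64, 106) = 2, gcd(66, 106) = 2, gcd(68, 106) = 2, gcd(70, 106) = 2, gcd(72, 106) = 2, gcd(74, 106) = 2, gcd(76, 106) = 2, gcd(78, 106) = 2, gcd(80, 106) = 2, gcd(82, 106) = 2, gcd(84, 106) = 2, gcd(86, 106) = 2, gcd(88, 106) = 2, gcd(90, 106) = 2, gcd(92, 106) = 2, gcd(94, 106) = 2, gcd(96, 106) = 2, gcd(98, 106) = 2, gcd(100, 106) = 2, gcd(102, 106) = 2, gcd(104, 106) = 2.
All other a ∈ {1, ..., 105} have gcd(a, 106) = 1 and are units. So the nonzero zero-divisors are exactly the 53 values of a appearing in this scan.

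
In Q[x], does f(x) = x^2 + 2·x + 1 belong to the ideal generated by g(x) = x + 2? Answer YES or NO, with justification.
In Q[x] the ideal (g) consists of all multiples of g, so f ∈ (g) iff g | f, i.e. iff the remainder of f on division by g is 0. Divide f by g (g is monic, so eliminate the leading term of the running remainder at each step):
  leading term x^2: subtract (x)·g(x) = x^2 + 2·x, leaving 1
The remainder r(x) = 1 ≠ 0 (and deg r < deg g), so g ∤ f, i.e. f ∉ (g).

Final answer: NO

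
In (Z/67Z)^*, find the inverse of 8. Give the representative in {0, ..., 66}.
8^(−1) ≡ 42 (mod 67)

Apply the extended Euclidean algorithm to (67, 8), tracking rows (r, s, t) with s·67 + t·8 = r. Each division r_prev = q·r_cur + r_new produces the new row as (previous row) − q·(current row):
  row A: (67, 1, 0)   [1·67 + 0·8 = 67]
  row B: (8, 0, 1)   [0·67 + 1·8 = 8]
  67 = 8·8 + 3   → row C = row A − 8·row B = (3, 1, −8)   [check: 1·67 − 8·8 = 3]
  8 = 2·3 + 2   → row D = row B − 2·row C = (2, −2, 17)   [check: −2·67 + 17·8 = 2]
  3 = 1·2 + 1   → row E = row C − 1·row D = (1, 3, −25)   [check: 3·67 − 25·8 = 1]
  2 = 2·1 + 0   → remainder 0, stop. gcd = 1 (last nonzero row E).
The gcd is 1, so 8 is invertible mod 67. The last nonzero row gives 3·67 − 25·8 = 1, so t = −25. So 8^(−1) ≡ −25 ≡ 42 (mod 67). Verify: 8 · 42 = 336 ≡ 1 (mod 67). ✓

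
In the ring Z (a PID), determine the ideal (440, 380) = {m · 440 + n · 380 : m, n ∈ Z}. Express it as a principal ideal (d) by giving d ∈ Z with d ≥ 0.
(440, 380) = (20); d = 20

In the PID Z, (a, b) is generated by gcd(a, b). Compute gcd(440, 380) with the extended Euclidean algorithm, tracking rows (r, s, t) with s·440 + t·380 = r:
  row A: (440, 1, 0)   [1·440 + 0·380 = 440]
  row B: (380, 0, 1)   [0·440 + 1·380 = 380]
  440 = 1·380 + 60   → row C = row A − 1·row B = (60, 1, −1)   [check: 1·440 − 1·380 = 60]
  380 = 6·60 + 20   → row D = row B − 6·row C = (20, −6, 7)   [check: −6·440 + 7·380 = 20]
  60 = 3·20 + 0   → remainder 0, stop. gcd = 20 (last nonzero row D).
So gcd(440, 380) = 20, with Bézout identity −6·440 + 7·380 = 20. Containment (⊇): the Bézout identity exhibits 20 as an element of (440, 380), giving (20) ⊆ (440, 380). Containment (⊆): since 20 | 440 and 20 | 380 (440 = 20·22, 380 = 20·19), every Z-linear combination of 440 and 380 is divisible by 20, so (440, 380) ⊆ (20). Therefore (440, 380) = (20), d = 20.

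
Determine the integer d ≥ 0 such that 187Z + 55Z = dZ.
In the PID Z, (a, b) is generated by gcd(a, b). Compute gcd(187, 55) with the extended Euclidean algorithm, tracking rows (r, s, t) with s·187 + t·55 = r:
  row A: (187, 1, 0)   [1·187 + 0·55 = 187]
  row B: (55, 0, 1)   [0·187 + 1·55 = 55]
  187 = 3·55 + 22   → row C = row A − 3·row B = (22, 1, −3)   [check: 1·187 − 3·55 = 22]
  55 = 2·22 + 11   → row D = row B − 2·row C = (11, −2, 7)   [check: −2·187 + 7·55 = 11]
  22 = 2·11 + 0   → remainder 0, stop. gcd = 11 (last nonzero row D).
So gcd(187, 55) = 11, with Bézout identity −2·187 + 7·55 = 11. Containment (⊇): the Bézout identity exhibits 11 as an element of (187, 55), giving (11) ⊆ (187, 55). Containment (⊆): since 11 | 187 and 11 | 55 (187 = 11·17, 55 = 11·5), every Z-linear combination of 187 and 55 is divisible by 11, so (187, 55) ⊆ (11). Therefore (187, 55) = (11), d = 11.

Final answer: (187, 55) = (11); d = 11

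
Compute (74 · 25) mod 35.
Reduce the factors first: 74 ≡ 4 (mod 35), so 74 · 25 ≡ 4 · 25 (mod 35). 4 · 25 = 100. Dividing by 35: 100 = 2·35 + 30. So (74 · 25) mod 35 = 30.

Final answer: 30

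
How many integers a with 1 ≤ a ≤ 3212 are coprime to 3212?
The number of a ∈ {1, ..., 3212} with gcd(a, 3212) = 1 is by definition Euler's totient φ(3212). φ is multiplicative, with φ(p^e) = p^e − p^(e−1). Factorise 3212 = 2^2 · 11 · 73. Then
  φ(3212) = (2^2 − 2^1) · (11 − 1) · (73 − 1) = 2 · 10 · 72 = 1440.
So there are 1440 such integers.

Final answer: 1440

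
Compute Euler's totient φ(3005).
φ(3005) = 2400

φ is multiplicative, with φ(p^e) = p^e − p^(e−1). Factorise 3005 = 5 · 601. Then
  φ(3005) = (5 − 1) · (601 − 1) = 4 · 600 = 2400.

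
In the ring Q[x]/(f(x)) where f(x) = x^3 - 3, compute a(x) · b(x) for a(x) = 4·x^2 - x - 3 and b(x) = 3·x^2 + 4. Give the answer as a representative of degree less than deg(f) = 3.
First multiply in Q[x] without reducing: a · b = 12·x^4 - 3·x^3 + 7·x^2 - 4·x - 12. Now divide by f(x) = x^3 - 3, eliminating the leading term at each step:
  leading term 12·x^4: subtract (12·x)·f(x) = 12·x^4 - 36·x, leaving -3·x^3 + 7·x^2 + 32·x - 12
  leading term -3·x^3: subtract (-3)·f(x) = 9 - 3·x^3, leaving 7·x^2 + 32·x - 21
The degree is now < 3, so this is the remainder. Hence a · b ≡ 7·x^2 + 32·x - 21 in Q[x]/(f).

Final answer: a · b ≡ 7·x^2 + 32·x - 21 (mod f(x))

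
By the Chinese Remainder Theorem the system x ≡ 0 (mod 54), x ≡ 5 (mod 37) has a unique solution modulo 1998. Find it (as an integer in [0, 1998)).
x ≡ 486 (mod 1998); the representative in [0, 1998) is 486

The moduli 54, 37 are pairwise coprime, so by the CRT there is a unique solution mod 54·37 = 1998.
Solve by successive substitution. Start with x ≡ 0 (mod 54).
  Combine with x ≡ 5 (mod 37): write x = 54·t and require 54·t ≡ 5 (mod 37). Since 54^(−1) ≡ 24 (mod 37) (54 ≡ 17 (mod 37)), t ≡ 24·5 ≡ 9 (mod 37). So x ≡ 54·9 = 486 (mod 1998).
Unique solution in [0, 1998): x = 486.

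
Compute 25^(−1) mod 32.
25^(−1) ≡ 9 (mod 32)

Apply the extended Euclidean algorithm to (32, 25), tracking rows (r, s, t) with s·32 + t·25 = r. Each division r_prev = q·r_cur + r_new produces the new row as (previous row) − q·(current row):
  row A: (32, 1, 0)   [1·32 + 0·25 = 32]
  row B: (25, 0, 1)   [0·32 + 1·25 = 25]
  32 = 1·25 + 7   → row C = row A − 1·row B = (7, 1, −1)   [check: 1·32 − 1·25 = 7]
  25 = 3·7 + 4   → row D = row B − 3·row C = (4, −3, 4)   [check: −3·32 + 4·25 = 4]
  7 = 1·4 + 3   → row E = row C − 1·row D = (3, 4, −5)   [check: 4·32 − 5·25 = 3]
  4 = 1·3 + 1   → row F = row D − 1·row E = (1, −7, 9)   [check: −7·32 + 9·25 = 1]
  3 = 3·1 + 0   → remainder 0, stop. gcd = 1 (last nonzero row F).
The gcd is 1, so 25 is invertible mod 32. The last nonzero row gives −7·32 + 9·25 = 1, so t = 9. So 25^(−1) ≡ 9 (mod 32). Verify: 25 · 9 = 225 ≡ 1 (mod 32). ✓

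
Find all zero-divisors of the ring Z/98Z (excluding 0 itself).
An element a ∈ Z/98Z (with a ≠ 0) is a zero-divisor iff gcd(a, 98) > 1 (because a is a unit precisely when gcd(a, n) = 1, and in Z/nZ every nonzero, non-unit element is a zero-divisor). Scan a = 1, ..., 97 and keep those with gcd(a, 98) > 1:
  gcd(2, 98) = 2, gcd(4, 98) = 2, gcd(6, 98) = 2, gcd(7, 98) = 7, gcd(8, 98) = 2, gcd(10, 98) = 2, gcd(12, 98) = 2, gcd(14, 98) = 14, gcd(16, 98) = 2, gcd(18, 98) = 2, gcd(20, 98) = 2, gcd(21, 98) = 7, gcd(22, 98) = 2, gcd(24, 98) = 2, gcd(26, 98) = 2, gcd(28, 98) = 14, gcd(30, 98) = 2, gcd(32, 98) = 2, gcd(34, 98) = 2, gcd(35, 98) = 7, gcd(36, 98) = 2, gcd(38, 98) = 2, gcd(40, 98) = 2, gcd(42, 98) = 14, gcd(44, 98) = 2, gcd(46, 98) = 2, gcd(48, 98) = 2, gcd(49, 98) = 49, gcd(50, 98) = 2, gcd(52, 98) = 2, gcd(54, 98) = 2, gcd(56, 98) = 14, gcd(58, 98) = 2, gcd(60, 98) = 2, gcd(62, 98) = 2, gcd(63, 98) = 7, gcd(64, 98) = 2, gcd(66, 98) = 2, gcd(68, 98) = 2, gcd(70, 98) = 14, gcd(72, 98) = 2, gcd(74, 98) = 2, gcd(76, 98) = 2, gcd(77, 98) = 7, gcd(78, 98) = 2, gcd(80, 98) = 2, gcd(82, 98) = 2, gcd(84, 98) = 14, gcd(86, 98) = 2, gcd(88, 98) = 2, gcd(90, 98) = 2, gcd(91, 98) = 7, gcd(92, 98) = 2, gcd(94, 98) = 2, gcd(96, 98) = 2.
All other a ∈ {1, ..., 97} have gcd(a, 98) = 1 and are units. So the nonzero zero-divisors are exactly the 55 values of a appearing in this scan.

Final answer: nonzero zero-divisors of Z/98Z = {2, 4, 6, 7, 8, 10, 12, 14, 16, 18, 20, 21, 22, 24, 26, 28, 30, 32, 34, 35, 36, 38, 40, 42, 44, 46, 48, 49, 50, 52, 54, 56, 58, 60, 62, 63, 64, 66, 68, 70, 72, 74, 76, 77, 78, 80, 82, 84, 86, 88, 90, 91, 92, 94, 96}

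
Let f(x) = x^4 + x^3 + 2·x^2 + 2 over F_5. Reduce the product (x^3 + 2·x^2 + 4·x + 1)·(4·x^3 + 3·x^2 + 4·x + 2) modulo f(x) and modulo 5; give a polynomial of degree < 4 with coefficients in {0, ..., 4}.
Multiply as integer polynomials: a · b = 4·x^6 + 11·x^5 + 26·x^4 + 26·x^3 + 23·x^2 + 12·x + 2. Reducing coefficients mod 5: a · b ≡ 4·x^6 + x^5 + x^4 + x^3 + 3·x^2 + 2·x + 2. Now divide by f(x) = x^4 + x^3 + 2·x^2 + 2 in F_5[x], eliminating the leading term at each step:
  leading term 4·x^6: subtract (4·x^2)·f(x) = 4·x^6 + 4·x^5 + 3·x^4 + 3·x^2, leaving 2·x^5 + 3·x^4 + x^3 + 2·x + 2 (coefficients mod 5)
  leading term 2·x^5: subtract (2·x)·f(x) = 2·x^5 + 2·x^4 + 4·x^3 + 4·x, leaving x^4 + 2·x^3 + 3·x + 2 (coefficients mod 5)
  leading term x^4: subtract (1)·f(x) = x^4 + x^3 + 2·x^2 + 2, leaving x^3 + 3·x^2 + 3·x (coefficients mod 5)
The degree is now < 4, so this is the remainder. Hence a · b ≡ x^3 + 3·x^2 + 3·x in F_5[x]/(f).

Final answer: a · b ≡ x^3 + 3·x^2 + 3·x (mod f(x))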